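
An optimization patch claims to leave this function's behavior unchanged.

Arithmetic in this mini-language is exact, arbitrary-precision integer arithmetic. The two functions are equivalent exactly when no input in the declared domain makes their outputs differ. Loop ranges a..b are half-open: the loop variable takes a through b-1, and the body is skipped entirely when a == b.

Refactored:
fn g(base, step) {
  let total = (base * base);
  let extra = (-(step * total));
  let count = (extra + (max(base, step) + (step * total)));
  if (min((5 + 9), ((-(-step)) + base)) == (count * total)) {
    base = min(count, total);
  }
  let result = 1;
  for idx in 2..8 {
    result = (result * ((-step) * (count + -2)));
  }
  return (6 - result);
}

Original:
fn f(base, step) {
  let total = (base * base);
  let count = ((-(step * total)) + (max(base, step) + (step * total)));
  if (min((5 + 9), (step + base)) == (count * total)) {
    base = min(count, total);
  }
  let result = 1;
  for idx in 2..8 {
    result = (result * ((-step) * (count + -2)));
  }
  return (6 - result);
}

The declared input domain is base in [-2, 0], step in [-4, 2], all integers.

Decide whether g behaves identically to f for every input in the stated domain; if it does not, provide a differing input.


The two are interchangeable: local variable names differ, statement counts differ, and every declared input agrees.
One worked example (base=-2, step=-3) — f: total = 4; count = -2; (min((5 + 9), (step + base)) == (count * total)) -> false; result = 1; [idx=2]; result = -12; [idx=3]; result = 144; [idx=4]; result = -1728; [idx=5]; result = 20736; [idx=6]; result = -248832; [idx=7]; result = 2985984; return -2985978; g: total = 4; extra = 12; count = -2; (min((5 + 9), ((-(-step)) + base)) == (count * total)) -> false; result = 1; [idx=2]; result = -12; [idx=3]; result = 144; [idx=4]; result = -1728; [idx=5]; result = 20736; [idx=6]; result = -248832; [idx=7]; result = 2985984; return -2985978; agreement on -2985978.
Across all 21 domain points the two functions coincide.
verdict: equivalent


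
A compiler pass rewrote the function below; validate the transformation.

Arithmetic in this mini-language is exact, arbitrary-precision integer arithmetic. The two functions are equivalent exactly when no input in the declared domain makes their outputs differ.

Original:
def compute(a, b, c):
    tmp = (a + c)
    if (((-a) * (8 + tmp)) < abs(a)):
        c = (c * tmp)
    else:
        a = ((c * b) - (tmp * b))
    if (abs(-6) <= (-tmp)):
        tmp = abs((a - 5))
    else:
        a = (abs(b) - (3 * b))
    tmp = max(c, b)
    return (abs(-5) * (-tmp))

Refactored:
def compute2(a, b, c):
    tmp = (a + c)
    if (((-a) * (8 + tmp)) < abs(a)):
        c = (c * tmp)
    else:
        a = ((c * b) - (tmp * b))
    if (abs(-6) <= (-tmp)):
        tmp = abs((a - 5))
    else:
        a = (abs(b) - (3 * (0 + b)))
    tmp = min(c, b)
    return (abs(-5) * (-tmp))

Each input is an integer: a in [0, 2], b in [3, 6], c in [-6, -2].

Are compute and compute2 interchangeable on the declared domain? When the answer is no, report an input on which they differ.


The rewrite breaks on a=0, b=3, c=-6, where the results are -15 and 30.
compute: tmp = -6; (((-a) * (8 + tmp)) < abs(a)) -> false; a = 0; (abs(-6) <= (-tmp)) -> true; tmp = 5; tmp = 3; return -15
compute2: tmp = -6; (((-a) * (8 + tmp)) < abs(a)) -> false; a = 0; (abs(-6) <= (-tmp)) -> true; tmp = 5; tmp = -6; return 30
verdict: not equivalent; witness: a=0, b=3, c=-6


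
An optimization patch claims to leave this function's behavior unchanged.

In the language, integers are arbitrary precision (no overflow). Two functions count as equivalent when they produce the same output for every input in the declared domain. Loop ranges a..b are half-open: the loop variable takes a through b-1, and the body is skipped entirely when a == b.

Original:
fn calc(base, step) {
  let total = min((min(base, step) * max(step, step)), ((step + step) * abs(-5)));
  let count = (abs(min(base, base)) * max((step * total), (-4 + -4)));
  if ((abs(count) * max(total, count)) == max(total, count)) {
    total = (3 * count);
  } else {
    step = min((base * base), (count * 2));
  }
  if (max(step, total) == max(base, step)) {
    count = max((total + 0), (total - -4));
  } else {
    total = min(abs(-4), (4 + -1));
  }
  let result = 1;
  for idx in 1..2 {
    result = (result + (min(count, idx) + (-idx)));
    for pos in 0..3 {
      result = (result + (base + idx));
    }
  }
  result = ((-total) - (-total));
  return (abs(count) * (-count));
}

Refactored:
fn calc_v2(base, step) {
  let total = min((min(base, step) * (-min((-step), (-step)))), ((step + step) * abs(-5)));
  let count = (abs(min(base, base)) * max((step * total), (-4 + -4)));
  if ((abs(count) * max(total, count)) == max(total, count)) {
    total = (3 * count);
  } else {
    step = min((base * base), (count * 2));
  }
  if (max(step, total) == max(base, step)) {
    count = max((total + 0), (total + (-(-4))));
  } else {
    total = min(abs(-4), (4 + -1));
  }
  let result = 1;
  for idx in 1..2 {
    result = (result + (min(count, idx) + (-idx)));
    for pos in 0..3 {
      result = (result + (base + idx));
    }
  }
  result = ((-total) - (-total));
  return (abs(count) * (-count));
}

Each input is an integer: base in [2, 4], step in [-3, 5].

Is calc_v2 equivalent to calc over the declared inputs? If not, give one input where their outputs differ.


Side by side, the visible changes include: min/max/abs usage differs, plus arithmetic usage differs.
One worked example (base=4, step=4) — calc: total := 16 | count := 256 | ((abs(count) * max(total, count)) == max(total, count)): false | step := 16 | (max(step, total) == max(base, step)): true | count := 20 | result := 1 | iter idx=1: | result := 1 | iter pos=0: | result := 6 | iter pos=1: | result := 11 | iter pos=2: | result := 16 | result := 0 | result -400; calc_v2: total := 16 | count := 256 | ((abs(count) * max(total, count)) == max(total, count)): false | step := 16 | (max(step, total) == max(base, step)): true | count := 20 | result := 1 | iter idx=1: | result := 1 | iter pos=0: | result := 6 | iter pos=1: | result := 11 | iter pos=2: | result := 16 | result := 0 | result -400; agreement on -400.
Across all 27 domain points the two functions coincide.
verdict: equivalent


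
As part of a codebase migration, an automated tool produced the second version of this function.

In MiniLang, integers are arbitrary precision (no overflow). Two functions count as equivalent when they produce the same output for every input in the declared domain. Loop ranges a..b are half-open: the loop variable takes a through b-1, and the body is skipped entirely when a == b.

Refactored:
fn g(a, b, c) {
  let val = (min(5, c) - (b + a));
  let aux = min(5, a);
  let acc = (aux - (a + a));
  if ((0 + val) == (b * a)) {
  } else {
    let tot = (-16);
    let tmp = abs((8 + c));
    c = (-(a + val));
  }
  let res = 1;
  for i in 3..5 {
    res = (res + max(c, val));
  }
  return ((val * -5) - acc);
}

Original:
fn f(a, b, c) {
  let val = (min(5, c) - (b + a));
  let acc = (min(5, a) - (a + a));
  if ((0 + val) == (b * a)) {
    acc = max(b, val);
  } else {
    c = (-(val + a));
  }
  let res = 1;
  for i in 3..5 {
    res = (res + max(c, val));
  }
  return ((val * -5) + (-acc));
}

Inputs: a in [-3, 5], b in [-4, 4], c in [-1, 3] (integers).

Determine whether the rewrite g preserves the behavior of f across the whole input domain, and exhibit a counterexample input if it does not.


The rewrite breaks on a=-3, b=-3, c=3, where the results are -54 and -48.
f: val = 9; acc = 3; ((0 + val) == (b * a)) -> true; acc = 9; res = 1; [i=3]; res = 10; [i=4]; res = 19; return -54
g: val = 9; aux = -3; acc = 3; ((0 + val) == (b * a)) -> true; res = 1; [i=3]; res = 10; [i=4]; res = 19; return -48
verdict: not equivalent; witness: a=-3, b=-3, c=3


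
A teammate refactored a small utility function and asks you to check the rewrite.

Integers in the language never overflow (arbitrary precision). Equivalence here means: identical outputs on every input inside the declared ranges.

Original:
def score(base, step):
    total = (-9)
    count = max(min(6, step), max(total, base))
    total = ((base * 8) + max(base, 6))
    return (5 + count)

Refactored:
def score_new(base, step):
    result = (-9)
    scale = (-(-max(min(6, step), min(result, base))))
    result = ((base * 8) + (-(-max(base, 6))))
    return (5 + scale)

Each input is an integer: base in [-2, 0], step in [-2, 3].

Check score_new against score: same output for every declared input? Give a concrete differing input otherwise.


Try base=-1, step=-2.
score: total=-9, then count=-1, then total=-2, then returns 4
score_new: result=-9, then scale=-2, then result=-2, then returns 3
4 against 3: the behavior changed.
verdict: not equivalent; witness: base=-1, step=-2


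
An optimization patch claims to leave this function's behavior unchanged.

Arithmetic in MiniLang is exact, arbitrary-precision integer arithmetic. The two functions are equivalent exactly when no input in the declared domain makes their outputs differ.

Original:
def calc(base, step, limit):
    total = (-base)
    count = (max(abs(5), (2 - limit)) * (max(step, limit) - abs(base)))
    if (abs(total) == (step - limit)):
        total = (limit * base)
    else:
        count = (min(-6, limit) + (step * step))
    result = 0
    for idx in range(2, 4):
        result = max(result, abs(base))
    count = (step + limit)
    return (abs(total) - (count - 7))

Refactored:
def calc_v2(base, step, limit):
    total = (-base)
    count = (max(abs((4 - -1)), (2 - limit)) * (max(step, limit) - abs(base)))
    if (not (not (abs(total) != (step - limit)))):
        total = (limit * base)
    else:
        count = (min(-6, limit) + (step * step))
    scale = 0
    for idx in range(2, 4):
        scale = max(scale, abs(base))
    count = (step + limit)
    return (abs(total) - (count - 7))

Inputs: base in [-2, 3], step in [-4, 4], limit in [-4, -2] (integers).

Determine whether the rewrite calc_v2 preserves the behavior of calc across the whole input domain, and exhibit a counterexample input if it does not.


The rewrite breaks on base=-2, step=-4, limit=-4, where the results are 17 and 23.
calc: total=2, then count=-36, then (abs(total) == (step - limit)) is false, then count=10, then result=0, then (idx=2), then result=2, then (idx=3), then result=2, then count=-8, then returns 17
calc_v2: total=2, then count=-36, then (not (not (abs(total) != (step - limit)))) is true, then total=8, then scale=0, then (idx=2), then scale=2, then (idx=3), then scale=2, then count=-8, then returns 23
verdict: not equivalent; witness: base=-2, step=-4, limit=-4


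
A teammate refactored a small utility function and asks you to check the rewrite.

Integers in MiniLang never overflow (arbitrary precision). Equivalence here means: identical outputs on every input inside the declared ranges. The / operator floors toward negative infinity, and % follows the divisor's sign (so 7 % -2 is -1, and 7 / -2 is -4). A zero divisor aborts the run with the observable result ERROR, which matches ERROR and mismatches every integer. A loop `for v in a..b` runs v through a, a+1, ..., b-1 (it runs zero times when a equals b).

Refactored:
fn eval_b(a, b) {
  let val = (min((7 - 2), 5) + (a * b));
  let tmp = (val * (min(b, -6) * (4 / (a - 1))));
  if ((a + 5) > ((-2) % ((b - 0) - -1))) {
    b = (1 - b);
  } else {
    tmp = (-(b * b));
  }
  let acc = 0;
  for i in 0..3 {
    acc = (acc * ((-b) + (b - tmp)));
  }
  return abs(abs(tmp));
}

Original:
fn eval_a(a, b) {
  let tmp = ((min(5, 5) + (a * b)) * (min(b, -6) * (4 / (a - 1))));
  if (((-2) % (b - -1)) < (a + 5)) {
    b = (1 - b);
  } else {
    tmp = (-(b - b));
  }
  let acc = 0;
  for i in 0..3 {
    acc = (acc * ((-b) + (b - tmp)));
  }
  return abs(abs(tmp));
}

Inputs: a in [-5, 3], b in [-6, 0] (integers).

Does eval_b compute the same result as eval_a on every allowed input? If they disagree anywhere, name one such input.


On input a=-5, b=-3, eval_a returns 0 while eval_b returns 9.
verdict: not equivalent; witness: a=-5, b=-3


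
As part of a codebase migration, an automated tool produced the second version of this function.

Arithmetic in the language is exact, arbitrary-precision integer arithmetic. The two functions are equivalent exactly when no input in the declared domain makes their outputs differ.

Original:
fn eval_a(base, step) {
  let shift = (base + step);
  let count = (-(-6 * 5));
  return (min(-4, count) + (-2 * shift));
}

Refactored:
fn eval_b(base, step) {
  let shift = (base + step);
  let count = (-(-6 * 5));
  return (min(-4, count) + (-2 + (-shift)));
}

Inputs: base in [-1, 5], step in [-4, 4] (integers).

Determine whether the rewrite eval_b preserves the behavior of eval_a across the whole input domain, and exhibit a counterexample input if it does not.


The rewrite breaks on base=-1, step=-4, where the results are 6 and -1.
eval_a: shift=-5, then count=30, then returns 6
eval_b: shift=-5, then count=30, then returns -1
verdict: not equivalent; witness: base=-1, step=-4


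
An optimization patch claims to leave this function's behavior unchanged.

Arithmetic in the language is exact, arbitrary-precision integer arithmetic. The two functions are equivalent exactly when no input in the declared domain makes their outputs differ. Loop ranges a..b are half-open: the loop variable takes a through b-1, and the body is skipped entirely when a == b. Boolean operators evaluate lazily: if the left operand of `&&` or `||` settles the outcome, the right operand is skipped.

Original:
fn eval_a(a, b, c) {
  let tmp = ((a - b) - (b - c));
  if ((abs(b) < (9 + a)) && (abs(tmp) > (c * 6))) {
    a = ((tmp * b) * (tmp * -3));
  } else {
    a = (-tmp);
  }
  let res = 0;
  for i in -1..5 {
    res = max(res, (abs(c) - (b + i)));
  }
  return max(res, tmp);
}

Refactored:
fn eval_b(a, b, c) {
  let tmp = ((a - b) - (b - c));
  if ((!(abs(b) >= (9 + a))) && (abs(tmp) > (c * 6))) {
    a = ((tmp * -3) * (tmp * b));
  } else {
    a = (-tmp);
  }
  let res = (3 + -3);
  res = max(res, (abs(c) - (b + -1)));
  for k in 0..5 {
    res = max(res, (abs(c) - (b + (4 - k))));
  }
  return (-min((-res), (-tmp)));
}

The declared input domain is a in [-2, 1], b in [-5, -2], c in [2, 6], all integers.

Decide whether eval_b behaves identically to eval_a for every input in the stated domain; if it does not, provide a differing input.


The two are interchangeable: arithmetic usage differs, comparison usage differs, constant usage differs, boolean connective usage differs, loop structure differs, min/max/abs usage differs, statement counts differ, local variable names differ, and every declared input agrees.
Tracing a=-1, b=-3, c=4: eval_a: tmp=9, then ((abs(b) < (9 + a)) && (abs(tmp) > (c * 6))) is false, then a=-9, then res=0, then (i=-1), then res=8, then (i=0), then res=8, then (i=1), then res=8, then (i=2), then res=8, then (i=3), then res=8, then (i=4), then res=8, then returns 9 | eval_b: tmp=9, then ((!(abs(b) >= (9 + a))) && (abs(tmp) > (c * 6))) is false, then a=-9, then res=0, then res=8, then (k=0), then res=8, then (k=1), then res=8, then (k=2), then res=8, then (k=3), then res=8, then (k=4), then res=8, then returns 9 — matching result 9.
Checked all 80 inputs in the declared domain: the outputs agree on every one.
verdict: equivalent


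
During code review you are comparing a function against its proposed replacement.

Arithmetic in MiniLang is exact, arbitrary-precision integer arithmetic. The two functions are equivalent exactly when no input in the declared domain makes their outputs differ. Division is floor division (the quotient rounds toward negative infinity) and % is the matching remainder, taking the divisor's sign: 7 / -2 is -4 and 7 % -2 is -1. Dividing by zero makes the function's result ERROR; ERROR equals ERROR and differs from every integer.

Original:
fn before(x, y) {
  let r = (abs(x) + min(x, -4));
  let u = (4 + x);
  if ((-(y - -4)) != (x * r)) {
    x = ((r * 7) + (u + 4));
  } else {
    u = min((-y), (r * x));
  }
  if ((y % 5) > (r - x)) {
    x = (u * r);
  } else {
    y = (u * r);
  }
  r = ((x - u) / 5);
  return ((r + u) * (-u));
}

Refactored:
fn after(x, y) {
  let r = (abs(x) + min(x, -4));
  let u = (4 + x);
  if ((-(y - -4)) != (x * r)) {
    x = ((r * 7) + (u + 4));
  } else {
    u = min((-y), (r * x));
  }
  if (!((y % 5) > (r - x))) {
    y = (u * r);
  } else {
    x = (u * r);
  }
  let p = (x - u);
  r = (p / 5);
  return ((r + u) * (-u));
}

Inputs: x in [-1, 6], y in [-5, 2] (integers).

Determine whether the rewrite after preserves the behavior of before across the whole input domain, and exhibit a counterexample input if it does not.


Changes here: statement counts differ, and boolean connective usage differs, and local variable names differ; the full 64-point sweep finds no disagreement.
verdict: equivalent


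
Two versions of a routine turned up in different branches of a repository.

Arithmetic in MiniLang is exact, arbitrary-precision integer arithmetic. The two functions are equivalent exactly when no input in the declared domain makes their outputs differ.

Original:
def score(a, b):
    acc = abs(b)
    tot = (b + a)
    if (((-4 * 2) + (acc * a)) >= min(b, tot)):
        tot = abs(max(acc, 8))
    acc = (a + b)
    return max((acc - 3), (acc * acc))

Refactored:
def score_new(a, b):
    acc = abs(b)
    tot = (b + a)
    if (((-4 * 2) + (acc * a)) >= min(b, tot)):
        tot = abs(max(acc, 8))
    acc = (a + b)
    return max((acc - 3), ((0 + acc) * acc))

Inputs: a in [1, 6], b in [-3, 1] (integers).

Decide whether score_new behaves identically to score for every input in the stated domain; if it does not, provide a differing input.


Behavior is preserved: although arithmetic usage differs; and constant usage differs, the outputs never diverge.
Tracing a=3, b=-3: score: acc = 3; tot = 0; (((-4 * 2) + (acc * a)) >= min(b, tot)) -> true; tot = 8; acc = 0; return 0 | score_new: acc = 3; tot = 0; (((-4 * 2) + (acc * a)) >= min(b, tot)) -> true; tot = 8; acc = 0; return 0 — matching result 0.
An exhaustive pass over the 30 declared inputs shows identical outputs.
verdict: equivalent


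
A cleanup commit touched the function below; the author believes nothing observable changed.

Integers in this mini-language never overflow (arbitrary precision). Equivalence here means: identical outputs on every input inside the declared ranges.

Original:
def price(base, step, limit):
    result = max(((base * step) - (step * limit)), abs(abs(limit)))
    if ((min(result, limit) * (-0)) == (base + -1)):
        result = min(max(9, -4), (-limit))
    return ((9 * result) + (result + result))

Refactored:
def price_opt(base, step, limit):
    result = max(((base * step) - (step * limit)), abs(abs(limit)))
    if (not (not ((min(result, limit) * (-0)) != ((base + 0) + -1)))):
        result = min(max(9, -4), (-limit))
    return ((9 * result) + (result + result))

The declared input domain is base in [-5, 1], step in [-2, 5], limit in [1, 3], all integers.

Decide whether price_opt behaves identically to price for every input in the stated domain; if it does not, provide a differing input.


Try base=-5, step=-2, limit=1.
price: result becomes 12; next ((min(result, limit) * (-0)) == (base + -1)) evaluates to false; next final value 132
price_opt: result becomes 12; next (not (not ((min(result, limit) * (-0)) != ((base + 0) + -1)))) evaluates to true; next result becomes -1; next final value -11
132 vs -11 — the two versions disagree here.
verdict: not equivalent; witness: base=-5, step=-2, limit=1


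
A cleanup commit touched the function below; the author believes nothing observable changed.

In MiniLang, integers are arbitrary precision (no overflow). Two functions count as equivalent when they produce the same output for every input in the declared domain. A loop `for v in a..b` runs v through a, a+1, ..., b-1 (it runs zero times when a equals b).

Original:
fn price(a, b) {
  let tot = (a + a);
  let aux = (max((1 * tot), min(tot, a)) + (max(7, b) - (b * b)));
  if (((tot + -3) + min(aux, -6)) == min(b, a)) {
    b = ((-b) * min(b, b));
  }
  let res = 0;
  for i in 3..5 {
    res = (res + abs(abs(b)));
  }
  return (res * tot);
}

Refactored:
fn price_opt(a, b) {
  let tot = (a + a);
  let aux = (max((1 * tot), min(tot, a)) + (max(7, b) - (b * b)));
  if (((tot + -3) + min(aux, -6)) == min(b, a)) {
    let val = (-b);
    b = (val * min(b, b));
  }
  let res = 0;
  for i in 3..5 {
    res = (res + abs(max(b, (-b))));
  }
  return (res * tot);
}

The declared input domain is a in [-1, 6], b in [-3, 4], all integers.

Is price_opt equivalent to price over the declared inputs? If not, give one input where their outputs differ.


The two are interchangeable: statement counts differ; min/max/abs usage differs; local variable names differ, and every declared input agrees.
One worked example (a=-1, b=3) — price: tot = -2; aux = -4; (((tot + -3) + min(aux, -6)) == min(b, a)) -> false; res = 0; [i=3]; res = 3; [i=4]; res = 6; return -12; price_opt: tot = -2; aux = -4; (((tot + -3) + min(aux, -6)) == min(b, a)) -> false; res = 0; [i=3]; res = 3; [i=4]; res = 6; return -12; agreement on -12.
An exhaustive pass over the 64 declared inputs shows identical outputs.
verdict: equivalent


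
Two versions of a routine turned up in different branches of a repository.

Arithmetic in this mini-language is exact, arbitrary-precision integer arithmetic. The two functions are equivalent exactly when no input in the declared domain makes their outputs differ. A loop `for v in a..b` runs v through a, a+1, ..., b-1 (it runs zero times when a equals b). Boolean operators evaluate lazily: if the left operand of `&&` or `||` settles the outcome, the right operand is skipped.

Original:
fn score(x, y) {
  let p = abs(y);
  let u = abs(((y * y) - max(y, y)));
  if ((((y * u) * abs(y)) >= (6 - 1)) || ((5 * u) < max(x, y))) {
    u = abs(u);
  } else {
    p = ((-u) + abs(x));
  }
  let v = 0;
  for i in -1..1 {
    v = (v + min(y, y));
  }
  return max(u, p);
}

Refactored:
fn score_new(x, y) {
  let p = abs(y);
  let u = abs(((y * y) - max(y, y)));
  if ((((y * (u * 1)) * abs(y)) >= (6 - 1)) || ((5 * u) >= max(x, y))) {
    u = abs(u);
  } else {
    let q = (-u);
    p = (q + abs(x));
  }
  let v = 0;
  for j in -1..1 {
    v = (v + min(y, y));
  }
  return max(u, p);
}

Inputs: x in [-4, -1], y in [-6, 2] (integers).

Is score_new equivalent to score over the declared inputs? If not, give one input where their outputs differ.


The rewrite breaks on x=-4, y=0, where the results are 4 and 0.
score: p := 0 | u := 0 | ((((y * u) * abs(y)) >= (6 - 1)) || ((5 * u) < max(x, y))): false | p := 4 | v := 0 | iter i=-1: | v := 0 | iter i=0: | v := 0 | result 4
score_new: p := 0 | u := 0 | ((((y * (u * 1)) * abs(y)) >= (6 - 1)) || ((5 * u) >= max(x, y))): true | u := 0 | v := 0 | iter j=-1: | v := 0 | iter j=0: | v := 0 | result 0
verdict: not equivalent; witness: x=-4, y=0


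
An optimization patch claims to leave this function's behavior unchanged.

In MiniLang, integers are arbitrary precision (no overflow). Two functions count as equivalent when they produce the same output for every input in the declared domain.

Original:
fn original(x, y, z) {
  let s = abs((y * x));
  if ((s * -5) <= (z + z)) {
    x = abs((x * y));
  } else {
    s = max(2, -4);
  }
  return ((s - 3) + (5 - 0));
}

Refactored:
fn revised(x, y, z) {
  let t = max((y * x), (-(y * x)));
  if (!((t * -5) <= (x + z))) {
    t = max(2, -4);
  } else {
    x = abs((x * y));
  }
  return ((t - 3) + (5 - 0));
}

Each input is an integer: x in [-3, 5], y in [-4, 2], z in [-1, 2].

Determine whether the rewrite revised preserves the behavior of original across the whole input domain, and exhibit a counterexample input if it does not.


Take x=-3, y=0, z=0.
original: s becomes 0; next ((s * -5) <= (z + z)) evaluates to true; next x becomes 0; next final value 2
revised: t becomes 0; next (!((t * -5) <= (x + z))) evaluates to true; next t becomes 2; next final value 4
2 against 4: the behavior changed.
verdict: not equivalent; witness: x=-3, y=0, z=0


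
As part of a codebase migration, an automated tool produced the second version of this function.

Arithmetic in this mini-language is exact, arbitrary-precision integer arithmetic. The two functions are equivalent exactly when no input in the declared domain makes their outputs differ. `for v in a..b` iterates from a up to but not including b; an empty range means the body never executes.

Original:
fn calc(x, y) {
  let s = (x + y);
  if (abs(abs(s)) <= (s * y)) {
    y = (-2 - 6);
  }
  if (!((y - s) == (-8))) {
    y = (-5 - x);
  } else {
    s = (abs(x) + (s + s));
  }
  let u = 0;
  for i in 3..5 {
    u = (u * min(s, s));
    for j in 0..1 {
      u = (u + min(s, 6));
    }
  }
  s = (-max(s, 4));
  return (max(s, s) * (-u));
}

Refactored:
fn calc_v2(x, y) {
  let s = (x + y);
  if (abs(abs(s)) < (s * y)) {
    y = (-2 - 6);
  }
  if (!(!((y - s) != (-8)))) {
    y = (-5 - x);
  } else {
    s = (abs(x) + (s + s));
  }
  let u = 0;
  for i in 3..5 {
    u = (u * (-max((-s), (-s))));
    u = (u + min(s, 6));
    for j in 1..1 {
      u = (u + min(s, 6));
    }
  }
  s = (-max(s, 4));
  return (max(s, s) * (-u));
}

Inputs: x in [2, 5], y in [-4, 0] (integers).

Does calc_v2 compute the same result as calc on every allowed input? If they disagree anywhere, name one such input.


At x=2, y=-2: calc gives 24, calc_v2 gives 0.
verdict: not equivalent; witness: x=2, y=-2


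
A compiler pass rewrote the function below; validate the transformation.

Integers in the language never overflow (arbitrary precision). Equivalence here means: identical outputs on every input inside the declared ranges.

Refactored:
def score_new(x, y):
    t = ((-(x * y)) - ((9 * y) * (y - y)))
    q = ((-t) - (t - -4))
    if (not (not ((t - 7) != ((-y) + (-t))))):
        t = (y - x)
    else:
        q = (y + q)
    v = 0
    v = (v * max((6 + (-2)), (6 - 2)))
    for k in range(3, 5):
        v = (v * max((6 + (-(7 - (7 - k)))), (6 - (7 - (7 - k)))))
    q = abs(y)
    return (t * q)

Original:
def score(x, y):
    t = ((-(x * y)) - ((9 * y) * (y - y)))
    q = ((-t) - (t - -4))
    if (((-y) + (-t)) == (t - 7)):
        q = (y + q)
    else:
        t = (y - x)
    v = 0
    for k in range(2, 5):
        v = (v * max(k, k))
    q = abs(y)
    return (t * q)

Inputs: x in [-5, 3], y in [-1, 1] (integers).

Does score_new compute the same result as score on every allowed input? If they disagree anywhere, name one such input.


The two versions differ — the changes include statement counts differ; also comparison usage differs; also boolean connective usage differs; also loop structure differs; also arithmetic usage differs; also constant usage differs; also min/max/abs usage differs.
As a probe, take x=-5, y=1: score runs t := 5 | q := -14 | (((-y) + (-t)) == (t - 7)): false | t := 6 | v := 0 | iter k=2: | v := 0 | iter k=3: | v := 0 | iter k=4: | v := 0 | q := 1 | result 6; score_new runs t := 5 | q := -14 | (not (not ((t - 7) != ((-y) + (-t))))): true | t := 6 | v := 0 | v := 0 | iter k=3: | v := 0 | iter k=4: | v := 0 | q := 1 | result 6; both end at 6.
Sweeping the whole domain (27 inputs) finds no disagreement.
verdict: equivalent


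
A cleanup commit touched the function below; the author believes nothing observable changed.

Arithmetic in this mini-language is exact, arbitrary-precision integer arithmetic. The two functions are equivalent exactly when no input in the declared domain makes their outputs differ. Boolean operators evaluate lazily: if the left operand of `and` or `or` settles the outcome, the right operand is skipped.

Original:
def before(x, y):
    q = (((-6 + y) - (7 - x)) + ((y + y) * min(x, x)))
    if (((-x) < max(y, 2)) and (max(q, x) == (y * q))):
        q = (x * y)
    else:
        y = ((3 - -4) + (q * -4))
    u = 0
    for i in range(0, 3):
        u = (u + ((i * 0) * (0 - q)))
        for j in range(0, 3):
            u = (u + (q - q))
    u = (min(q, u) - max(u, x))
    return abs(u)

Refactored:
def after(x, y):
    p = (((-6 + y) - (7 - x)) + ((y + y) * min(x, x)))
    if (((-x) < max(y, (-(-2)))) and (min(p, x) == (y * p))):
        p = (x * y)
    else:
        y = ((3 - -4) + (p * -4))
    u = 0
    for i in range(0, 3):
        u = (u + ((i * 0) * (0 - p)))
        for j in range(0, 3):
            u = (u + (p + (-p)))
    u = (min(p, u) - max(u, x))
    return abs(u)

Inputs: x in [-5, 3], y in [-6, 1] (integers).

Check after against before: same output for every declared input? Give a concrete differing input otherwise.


There is a counterexample at x=-1, y=1: 15 on one side, 1 on the other.
before: q becomes -15; next (((-x) < max(y, 2)) and (max(q, x) == (y * q))) evaluates to false; next y becomes 67; next u becomes 0; next at i=0:; next u becomes 0; next at j=0:; next u becomes 0; next at j=1:; next u becomes 0; next at j=2:; next u becomes 0; next at i=1:; next u becomes 0; next at j=0:; next u becomes 0; next at j=1:; next u becomes 0; next at j=2:; next u becomes 0; next at i=2:; next u becomes 0; next at j=0:; next u becomes 0; next at j=1:; next u becomes 0; next at j=2:; next u becomes 0; next u becomes -15; next final value 15
after: p becomes -15; next (((-x) < max(y, (-(-2)))) and (min(p, x) == (y * p))) evaluates to true; next p becomes -1; next u becomes 0; next at i=0:; next u becomes 0; next at j=0:; next u becomes 0; next at j=1:; next u becomes 0; next at j=2:; next u becomes 0; next at i=1:; next u becomes 0; next at j=0:; next u becomes 0; next at j=1:; next u becomes 0; next at j=2:; next u becomes 0; next at i=2:; next u becomes 0; next at j=0:; next u becomes 0; next at j=1:; next u becomes 0; next at j=2:; next u becomes 0; next u becomes -1; next final value 1
verdict: not equivalent; witness: x=-1, y=1


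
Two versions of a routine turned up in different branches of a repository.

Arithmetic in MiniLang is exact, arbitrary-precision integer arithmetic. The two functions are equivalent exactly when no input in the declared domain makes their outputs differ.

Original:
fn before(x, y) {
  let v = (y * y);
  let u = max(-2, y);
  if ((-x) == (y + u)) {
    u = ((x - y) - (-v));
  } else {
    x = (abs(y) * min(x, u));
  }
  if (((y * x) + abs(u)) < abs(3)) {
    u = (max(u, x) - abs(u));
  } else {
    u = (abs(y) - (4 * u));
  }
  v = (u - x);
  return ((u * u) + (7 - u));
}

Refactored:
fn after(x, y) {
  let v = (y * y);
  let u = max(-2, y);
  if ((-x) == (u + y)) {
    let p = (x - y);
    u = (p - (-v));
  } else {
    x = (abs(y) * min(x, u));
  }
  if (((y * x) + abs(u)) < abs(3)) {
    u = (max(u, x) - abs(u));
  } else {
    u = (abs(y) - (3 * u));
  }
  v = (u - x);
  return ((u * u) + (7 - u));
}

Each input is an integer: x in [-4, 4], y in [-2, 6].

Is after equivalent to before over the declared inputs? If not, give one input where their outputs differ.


There is a counterexample at x=-4, y=-2: 97 on one side, 63 on the other.
before: v = 4; u = -2; ((-x) == (y + u)) -> false; x = -8; (((y * x) + abs(u)) < abs(3)) -> false; u = 10; v = 18; return 97
after: v = 4; u = -2; ((-x) == (u + y)) -> false; x = -8; (((y * x) + abs(u)) < abs(3)) -> false; u = 8; v = 16; return 63
verdict: not equivalent; witness: x=-4, y=-2


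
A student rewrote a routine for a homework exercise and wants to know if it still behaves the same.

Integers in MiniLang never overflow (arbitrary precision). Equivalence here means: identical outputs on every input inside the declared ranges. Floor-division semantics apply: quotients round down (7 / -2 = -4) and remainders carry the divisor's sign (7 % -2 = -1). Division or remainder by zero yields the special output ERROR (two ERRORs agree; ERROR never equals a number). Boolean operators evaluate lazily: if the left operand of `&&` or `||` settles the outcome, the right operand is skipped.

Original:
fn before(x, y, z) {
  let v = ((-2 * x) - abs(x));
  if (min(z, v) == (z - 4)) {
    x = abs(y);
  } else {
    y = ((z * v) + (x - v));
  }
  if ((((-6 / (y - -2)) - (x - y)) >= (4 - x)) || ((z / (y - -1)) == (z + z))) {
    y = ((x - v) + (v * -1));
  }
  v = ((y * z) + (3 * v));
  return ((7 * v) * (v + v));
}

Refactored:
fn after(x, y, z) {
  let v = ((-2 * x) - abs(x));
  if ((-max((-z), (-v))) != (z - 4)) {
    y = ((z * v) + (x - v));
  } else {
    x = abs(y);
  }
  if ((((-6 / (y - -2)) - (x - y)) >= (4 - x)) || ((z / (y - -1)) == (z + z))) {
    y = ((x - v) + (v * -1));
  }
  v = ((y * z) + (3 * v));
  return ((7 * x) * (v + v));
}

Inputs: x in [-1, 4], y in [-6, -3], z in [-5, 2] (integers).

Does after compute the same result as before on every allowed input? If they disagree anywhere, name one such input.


Run the pair on x=-1, y=-6, z=-5.
before: v=1, then (min(z, v) == (z - 4)) is false, then y=-7, then ((((-6 / (y - -2)) - (x - y)) >= (4 - x)) || ((z / (y - -1)) == (z + z))) is false, then v=38, then returns 20216
after: v=1, then ((-max((-z), (-v))) != (z - 4)) is true, then y=-7, then ((((-6 / (y - -2)) - (x - y)) >= (4 - x)) || ((z / (y - -1)) == (z + z))) is false, then v=38, then returns -532
20216 against -532: the behavior changed.
verdict: not equivalent; witness: x=-1, y=-6, z=-5


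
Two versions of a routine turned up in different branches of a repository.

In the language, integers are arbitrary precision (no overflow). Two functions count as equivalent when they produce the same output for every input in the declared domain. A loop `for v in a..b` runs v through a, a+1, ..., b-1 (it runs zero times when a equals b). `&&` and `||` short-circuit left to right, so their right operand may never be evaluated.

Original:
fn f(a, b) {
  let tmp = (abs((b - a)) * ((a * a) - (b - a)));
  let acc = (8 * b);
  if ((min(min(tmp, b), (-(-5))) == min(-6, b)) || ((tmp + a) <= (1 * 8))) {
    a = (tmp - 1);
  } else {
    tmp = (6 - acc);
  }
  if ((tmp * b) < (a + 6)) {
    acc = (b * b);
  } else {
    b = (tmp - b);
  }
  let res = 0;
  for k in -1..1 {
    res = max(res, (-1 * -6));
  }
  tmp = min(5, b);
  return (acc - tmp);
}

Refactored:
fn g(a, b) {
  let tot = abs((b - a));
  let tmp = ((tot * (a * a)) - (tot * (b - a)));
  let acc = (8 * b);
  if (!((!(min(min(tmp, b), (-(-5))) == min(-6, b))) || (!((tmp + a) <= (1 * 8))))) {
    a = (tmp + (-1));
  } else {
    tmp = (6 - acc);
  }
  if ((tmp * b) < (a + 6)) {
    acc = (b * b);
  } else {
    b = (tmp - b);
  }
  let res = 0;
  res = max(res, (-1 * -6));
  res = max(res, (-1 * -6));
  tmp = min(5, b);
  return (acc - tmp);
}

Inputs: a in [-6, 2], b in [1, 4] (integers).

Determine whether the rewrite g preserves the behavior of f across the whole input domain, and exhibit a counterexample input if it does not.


The rewrite breaks on a=2, b=3, where the results are 24 and 6.
f: tmp := 3 | acc := 24 | ((min(min(tmp, b), (-(-5))) == min(-6, b)) || ((tmp + a) <= (1 * 8))): true | a := 2 | ((tmp * b) < (a + 6)): false | b := 0 | res := 0 | iter k=-1: | res := 6 | iter k=0: | res := 6 | tmp := 0 | result 24
g: tot := 1 | tmp := 3 | acc := 24 | (!((!(min(min(tmp, b), (-(-5))) == min(-6, b))) || (!((tmp + a) <= (1 * 8))))): false | tmp := -18 | ((tmp * b) < (a + 6)): true | acc := 9 | res := 0 | res := 6 | res := 6 | tmp := 3 | result 6
verdict: not equivalent; witness: a=2, b=3


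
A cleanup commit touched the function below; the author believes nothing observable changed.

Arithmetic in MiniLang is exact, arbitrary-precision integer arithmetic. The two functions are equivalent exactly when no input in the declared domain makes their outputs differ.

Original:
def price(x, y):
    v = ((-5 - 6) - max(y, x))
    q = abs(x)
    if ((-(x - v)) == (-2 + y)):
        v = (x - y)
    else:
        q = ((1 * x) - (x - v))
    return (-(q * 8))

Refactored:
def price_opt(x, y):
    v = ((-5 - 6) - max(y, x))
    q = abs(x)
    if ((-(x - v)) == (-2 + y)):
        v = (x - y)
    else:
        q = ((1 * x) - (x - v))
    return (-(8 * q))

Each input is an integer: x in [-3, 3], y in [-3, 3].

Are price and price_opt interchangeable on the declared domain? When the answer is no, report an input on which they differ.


Reading the diff, among the changes: same computation, different form.
Tracing x=-2, y=1: price: v=-12, then q=2, then ((-(x - v)) == (-2 + y)) is false, then q=-12, then returns 96 | price_opt: v=-12, then q=2, then ((-(x - v)) == (-2 + y)) is false, then q=-12, then returns 96 — matching result 96.
Across all 49 domain points the two functions coincide.
verdict: equivalent


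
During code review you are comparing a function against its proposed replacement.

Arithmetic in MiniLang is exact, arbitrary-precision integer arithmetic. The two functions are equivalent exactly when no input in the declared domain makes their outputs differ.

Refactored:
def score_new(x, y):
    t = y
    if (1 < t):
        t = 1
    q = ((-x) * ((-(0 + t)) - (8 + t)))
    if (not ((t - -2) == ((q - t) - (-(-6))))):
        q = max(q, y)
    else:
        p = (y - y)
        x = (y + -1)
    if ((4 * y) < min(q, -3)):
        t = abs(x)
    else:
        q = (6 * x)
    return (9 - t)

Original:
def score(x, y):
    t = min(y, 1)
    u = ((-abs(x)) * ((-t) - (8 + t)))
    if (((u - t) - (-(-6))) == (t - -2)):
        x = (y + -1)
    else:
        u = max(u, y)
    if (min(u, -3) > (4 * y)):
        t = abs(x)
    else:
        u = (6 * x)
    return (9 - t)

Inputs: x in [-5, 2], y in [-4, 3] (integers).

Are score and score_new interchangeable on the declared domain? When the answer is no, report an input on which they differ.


These are not equivalent — on x=-1, y=-3 the outputs split (5 vs 8).
score: t = -3; u = 2; (((u - t) - (-(-6))) == (t - -2)) -> true; x = -4; (min(u, -3) > (4 * y)) -> true; t = 4; return 5
score_new: t = -3; (1 < t) -> false; q = -2; (not ((t - -2) == ((q - t) - (-(-6))))) -> true; q = -2; ((4 * y) < min(q, -3)) -> true; t = 1; return 8
verdict: not equivalent; witness: x=-1, y=-3


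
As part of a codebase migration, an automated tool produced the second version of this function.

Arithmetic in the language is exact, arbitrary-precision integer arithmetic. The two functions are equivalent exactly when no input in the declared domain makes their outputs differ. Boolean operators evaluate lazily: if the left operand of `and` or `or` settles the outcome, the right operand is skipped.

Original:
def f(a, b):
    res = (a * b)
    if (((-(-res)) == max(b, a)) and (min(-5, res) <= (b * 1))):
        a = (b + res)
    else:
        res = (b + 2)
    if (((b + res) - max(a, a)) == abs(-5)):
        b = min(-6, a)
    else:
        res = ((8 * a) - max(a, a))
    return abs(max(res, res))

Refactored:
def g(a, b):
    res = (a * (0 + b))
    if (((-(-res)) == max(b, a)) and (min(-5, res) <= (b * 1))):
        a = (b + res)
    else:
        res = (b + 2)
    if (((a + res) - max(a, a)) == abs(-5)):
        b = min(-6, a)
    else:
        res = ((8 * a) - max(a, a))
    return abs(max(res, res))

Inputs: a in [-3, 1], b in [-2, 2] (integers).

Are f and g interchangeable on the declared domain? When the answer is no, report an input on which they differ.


a=-1, b=1 yields 3 from f but 7 from g.
verdict: not equivalent; witness: a=-1, b=1


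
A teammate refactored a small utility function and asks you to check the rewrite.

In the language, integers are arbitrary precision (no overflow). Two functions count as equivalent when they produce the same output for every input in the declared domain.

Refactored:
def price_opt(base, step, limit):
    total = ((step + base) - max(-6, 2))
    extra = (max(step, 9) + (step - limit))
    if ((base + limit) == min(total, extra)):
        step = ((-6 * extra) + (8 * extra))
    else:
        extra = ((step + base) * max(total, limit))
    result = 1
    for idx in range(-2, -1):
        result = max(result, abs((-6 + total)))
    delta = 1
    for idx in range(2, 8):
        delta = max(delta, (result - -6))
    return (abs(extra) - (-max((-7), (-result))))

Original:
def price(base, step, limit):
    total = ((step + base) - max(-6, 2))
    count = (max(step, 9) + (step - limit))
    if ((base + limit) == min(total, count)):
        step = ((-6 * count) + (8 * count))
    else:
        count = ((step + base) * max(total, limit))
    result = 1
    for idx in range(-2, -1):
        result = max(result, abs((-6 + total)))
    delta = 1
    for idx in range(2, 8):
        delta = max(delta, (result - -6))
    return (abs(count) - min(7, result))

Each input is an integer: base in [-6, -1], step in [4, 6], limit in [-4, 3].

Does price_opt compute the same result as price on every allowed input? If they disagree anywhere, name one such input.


Differences: local variable names differ, min/max/abs usage differs — yet all 144 inputs agree.
verdict: equivalent
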